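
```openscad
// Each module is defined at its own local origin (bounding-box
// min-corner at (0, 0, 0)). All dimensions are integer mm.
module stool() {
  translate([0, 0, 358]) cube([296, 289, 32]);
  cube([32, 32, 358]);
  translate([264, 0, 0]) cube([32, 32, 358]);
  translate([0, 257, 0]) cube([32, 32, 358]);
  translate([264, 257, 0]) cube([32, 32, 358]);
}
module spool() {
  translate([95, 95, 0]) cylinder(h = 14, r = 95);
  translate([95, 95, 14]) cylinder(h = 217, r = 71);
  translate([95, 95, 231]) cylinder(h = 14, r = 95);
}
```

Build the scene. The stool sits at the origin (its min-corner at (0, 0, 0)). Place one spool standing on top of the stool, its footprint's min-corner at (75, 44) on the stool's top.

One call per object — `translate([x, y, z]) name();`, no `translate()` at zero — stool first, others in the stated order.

stool();
translate([75, 44, 390]) spool();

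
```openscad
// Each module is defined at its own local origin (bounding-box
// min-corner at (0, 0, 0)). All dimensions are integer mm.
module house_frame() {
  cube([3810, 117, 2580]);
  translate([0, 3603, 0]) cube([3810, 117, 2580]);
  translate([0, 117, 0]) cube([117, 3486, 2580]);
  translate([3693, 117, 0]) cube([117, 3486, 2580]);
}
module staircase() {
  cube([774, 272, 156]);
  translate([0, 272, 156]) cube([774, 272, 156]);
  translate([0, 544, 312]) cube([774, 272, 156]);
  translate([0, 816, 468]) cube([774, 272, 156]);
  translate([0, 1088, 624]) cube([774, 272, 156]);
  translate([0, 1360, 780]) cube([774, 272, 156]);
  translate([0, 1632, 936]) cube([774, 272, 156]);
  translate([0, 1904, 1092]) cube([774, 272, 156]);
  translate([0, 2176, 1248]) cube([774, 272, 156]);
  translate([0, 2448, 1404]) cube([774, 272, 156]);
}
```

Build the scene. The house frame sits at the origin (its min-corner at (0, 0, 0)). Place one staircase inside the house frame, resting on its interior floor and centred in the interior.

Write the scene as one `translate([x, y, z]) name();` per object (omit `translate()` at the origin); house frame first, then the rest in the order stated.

house_frame();
translate([1518, 500, 0]) staircase();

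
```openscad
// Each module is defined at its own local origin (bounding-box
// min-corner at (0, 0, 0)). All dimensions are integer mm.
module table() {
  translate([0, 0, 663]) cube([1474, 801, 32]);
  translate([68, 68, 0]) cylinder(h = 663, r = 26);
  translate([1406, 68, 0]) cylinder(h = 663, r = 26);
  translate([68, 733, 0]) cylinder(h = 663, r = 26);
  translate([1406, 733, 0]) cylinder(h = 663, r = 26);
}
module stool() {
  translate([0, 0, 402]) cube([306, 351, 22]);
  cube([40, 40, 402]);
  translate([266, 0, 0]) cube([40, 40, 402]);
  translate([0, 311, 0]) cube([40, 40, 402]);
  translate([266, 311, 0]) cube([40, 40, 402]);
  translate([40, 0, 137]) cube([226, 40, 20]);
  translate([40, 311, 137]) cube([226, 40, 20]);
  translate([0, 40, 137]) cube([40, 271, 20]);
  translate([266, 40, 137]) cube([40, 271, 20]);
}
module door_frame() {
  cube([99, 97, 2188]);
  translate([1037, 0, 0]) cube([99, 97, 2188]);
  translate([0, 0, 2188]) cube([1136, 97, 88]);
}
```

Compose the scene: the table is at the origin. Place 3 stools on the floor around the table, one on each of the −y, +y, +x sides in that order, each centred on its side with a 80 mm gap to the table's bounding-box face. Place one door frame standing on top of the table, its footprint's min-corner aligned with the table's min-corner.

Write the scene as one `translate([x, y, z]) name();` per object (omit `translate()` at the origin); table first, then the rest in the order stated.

table();
translate([584, -431, 0]) stool();
translate([584, 881, 0]) stool();
translate([1554, 225, 0]) stool();
translate([0, 0, 695]) door_frame();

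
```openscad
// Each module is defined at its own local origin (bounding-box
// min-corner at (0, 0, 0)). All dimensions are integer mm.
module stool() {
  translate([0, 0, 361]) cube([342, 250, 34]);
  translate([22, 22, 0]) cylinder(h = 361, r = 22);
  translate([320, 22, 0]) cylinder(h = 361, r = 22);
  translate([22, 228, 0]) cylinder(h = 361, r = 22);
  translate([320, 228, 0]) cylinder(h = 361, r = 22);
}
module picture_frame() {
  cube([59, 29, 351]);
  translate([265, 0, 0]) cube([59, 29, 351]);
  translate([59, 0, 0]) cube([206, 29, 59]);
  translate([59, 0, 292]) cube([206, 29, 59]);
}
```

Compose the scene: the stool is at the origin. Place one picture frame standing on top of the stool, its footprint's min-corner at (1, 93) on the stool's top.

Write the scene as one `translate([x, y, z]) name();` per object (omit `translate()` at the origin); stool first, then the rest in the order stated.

stool();
translate([1, 93, 395]) picture_frame();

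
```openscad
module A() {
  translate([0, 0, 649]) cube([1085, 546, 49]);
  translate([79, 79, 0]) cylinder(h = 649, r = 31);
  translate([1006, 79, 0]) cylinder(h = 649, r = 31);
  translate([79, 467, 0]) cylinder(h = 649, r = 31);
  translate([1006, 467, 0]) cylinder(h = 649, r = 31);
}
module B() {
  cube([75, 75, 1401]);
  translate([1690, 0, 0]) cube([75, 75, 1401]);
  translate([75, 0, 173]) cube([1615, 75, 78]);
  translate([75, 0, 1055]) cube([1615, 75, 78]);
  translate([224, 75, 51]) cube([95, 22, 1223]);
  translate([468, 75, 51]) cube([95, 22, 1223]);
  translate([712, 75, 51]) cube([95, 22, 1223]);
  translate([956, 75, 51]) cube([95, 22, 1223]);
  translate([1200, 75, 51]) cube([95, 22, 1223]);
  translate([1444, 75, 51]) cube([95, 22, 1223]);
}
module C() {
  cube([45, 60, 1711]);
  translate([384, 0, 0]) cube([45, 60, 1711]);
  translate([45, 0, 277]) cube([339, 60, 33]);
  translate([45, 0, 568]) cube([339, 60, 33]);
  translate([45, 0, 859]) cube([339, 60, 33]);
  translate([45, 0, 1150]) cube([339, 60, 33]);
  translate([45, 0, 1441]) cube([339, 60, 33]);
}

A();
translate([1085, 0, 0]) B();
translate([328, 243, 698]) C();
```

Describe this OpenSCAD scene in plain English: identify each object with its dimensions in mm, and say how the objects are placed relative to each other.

A is a table with a 1085×546 mm rectangular top, 49 mm thick, top surface at z = 698 mm, supported by four round legs of 62 mm diameter, each leg's bounding box inset 48 mm from the nearest pair of top edges, running from the floor.

B is a fence section. Two 75×75 mm posts, 1401 mm tall, stand on the floor with a clear span of 1615 mm between their inner faces. Two horizontal rails of 75×78 mm section span the gap between the posts with their undersides at z = 173 mm and z = 1055 mm, flush with the posts' −y face. 6 pickets, each 95 mm wide, 22 mm thick and 1223 mm tall, are fixed to the +y face of the rails with their bottoms at z = 51 mm, evenly spaced across the span with equal gaps (rounded down to the nearest mm) at the −x end and between each pair — any rounding remainder accumulates at the +x end.

C is a wooden ladder with two side rails of 45×60 mm section and 1711 mm height, set 429 mm apart overall. Between them run 5 rectangular rungs (60 mm deep, 33 mm thick), front faces flush with the rails' −y face. The bottom of the first rung is 277 mm above the floor and each subsequent rung is 291 mm higher than the one below.

The fence section is against the table's +x side, with their −y faces flush. The ladder is on top of the table, centred.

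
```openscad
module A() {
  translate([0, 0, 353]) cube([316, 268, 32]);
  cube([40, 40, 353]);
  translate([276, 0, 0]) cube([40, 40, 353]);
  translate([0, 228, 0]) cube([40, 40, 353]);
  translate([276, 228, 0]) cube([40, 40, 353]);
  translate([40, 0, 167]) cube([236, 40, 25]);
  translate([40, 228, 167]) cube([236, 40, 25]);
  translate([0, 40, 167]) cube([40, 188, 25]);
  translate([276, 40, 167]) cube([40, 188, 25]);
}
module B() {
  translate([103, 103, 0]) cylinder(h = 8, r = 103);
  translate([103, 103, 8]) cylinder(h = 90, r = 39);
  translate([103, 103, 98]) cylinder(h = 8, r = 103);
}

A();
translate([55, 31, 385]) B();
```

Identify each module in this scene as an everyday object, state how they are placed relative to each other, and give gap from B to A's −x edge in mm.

The spool's min-x is at 55; the stool's min-x is 0; gap = 55 mm.

A is a stool. B is a spool. The spool is on top of the stool, centred. The gap from the spool to the stool's −x edge is 55 mm.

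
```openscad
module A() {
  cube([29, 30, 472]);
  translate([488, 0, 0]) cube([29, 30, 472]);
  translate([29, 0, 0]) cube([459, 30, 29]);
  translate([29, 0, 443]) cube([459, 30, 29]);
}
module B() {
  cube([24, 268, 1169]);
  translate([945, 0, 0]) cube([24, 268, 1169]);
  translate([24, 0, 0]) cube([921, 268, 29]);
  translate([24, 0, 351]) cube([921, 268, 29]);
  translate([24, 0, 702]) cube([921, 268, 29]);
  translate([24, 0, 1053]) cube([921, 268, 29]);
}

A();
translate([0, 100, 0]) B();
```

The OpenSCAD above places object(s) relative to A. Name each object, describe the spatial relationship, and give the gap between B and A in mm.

A is a picture frame. B is a bookshelf. The bookshelf is on the floor beside the picture frame on its +y side. The gap between the bookshelf and the picture frame is 70 mm.

The bookshelf's nearest face is 70 mm from the picture frame's +y face.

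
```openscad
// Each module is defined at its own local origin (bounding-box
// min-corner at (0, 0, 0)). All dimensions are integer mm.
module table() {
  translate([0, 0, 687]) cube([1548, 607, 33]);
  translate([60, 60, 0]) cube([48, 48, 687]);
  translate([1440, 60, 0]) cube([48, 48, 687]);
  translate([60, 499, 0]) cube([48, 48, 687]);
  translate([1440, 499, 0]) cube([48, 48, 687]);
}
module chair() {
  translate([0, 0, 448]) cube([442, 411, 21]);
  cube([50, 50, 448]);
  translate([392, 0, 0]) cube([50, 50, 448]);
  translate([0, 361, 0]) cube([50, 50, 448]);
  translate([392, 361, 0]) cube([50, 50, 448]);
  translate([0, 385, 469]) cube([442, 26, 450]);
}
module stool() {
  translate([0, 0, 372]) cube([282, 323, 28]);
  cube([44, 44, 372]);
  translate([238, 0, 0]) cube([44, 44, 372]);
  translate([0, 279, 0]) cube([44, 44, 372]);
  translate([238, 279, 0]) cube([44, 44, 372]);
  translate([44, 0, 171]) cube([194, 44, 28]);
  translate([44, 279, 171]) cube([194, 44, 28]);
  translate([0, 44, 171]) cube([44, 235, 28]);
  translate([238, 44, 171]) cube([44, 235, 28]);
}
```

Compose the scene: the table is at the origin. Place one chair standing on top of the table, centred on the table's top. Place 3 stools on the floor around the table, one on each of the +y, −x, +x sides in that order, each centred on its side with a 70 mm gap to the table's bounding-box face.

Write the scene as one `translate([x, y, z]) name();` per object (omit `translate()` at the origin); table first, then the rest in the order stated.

table();
translate([553, 98, 720]) chair();
translate([633, 677, 0]) stool();
translate([-352, 142, 0]) stool();
translate([1618, 142, 0]) stool();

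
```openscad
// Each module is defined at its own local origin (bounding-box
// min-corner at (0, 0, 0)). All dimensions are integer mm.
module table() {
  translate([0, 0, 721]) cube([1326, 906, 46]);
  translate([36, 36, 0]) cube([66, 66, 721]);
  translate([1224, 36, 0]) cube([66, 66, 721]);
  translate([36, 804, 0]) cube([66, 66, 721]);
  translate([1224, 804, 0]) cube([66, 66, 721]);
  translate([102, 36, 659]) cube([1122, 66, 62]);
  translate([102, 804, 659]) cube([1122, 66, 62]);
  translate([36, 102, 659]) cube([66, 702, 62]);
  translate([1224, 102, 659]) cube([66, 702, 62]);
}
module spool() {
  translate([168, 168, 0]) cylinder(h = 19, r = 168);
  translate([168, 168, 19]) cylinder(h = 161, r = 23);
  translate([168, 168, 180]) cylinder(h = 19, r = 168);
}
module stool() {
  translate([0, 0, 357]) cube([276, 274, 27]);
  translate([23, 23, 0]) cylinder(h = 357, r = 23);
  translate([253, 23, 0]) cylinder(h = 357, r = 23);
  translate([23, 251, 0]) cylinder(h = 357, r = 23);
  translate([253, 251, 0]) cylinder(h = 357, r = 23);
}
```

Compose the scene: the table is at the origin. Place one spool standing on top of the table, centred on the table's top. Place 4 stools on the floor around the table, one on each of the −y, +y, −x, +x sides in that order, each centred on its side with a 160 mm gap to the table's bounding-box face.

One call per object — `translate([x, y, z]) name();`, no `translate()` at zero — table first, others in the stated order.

table();
translate([495, 285, 767]) spool();
translate([525, -434, 0]) stool();
translate([525, 1066, 0]) stool();
translate([-436, 316, 0]) stool();
translate([1486, 316, 0]) stool();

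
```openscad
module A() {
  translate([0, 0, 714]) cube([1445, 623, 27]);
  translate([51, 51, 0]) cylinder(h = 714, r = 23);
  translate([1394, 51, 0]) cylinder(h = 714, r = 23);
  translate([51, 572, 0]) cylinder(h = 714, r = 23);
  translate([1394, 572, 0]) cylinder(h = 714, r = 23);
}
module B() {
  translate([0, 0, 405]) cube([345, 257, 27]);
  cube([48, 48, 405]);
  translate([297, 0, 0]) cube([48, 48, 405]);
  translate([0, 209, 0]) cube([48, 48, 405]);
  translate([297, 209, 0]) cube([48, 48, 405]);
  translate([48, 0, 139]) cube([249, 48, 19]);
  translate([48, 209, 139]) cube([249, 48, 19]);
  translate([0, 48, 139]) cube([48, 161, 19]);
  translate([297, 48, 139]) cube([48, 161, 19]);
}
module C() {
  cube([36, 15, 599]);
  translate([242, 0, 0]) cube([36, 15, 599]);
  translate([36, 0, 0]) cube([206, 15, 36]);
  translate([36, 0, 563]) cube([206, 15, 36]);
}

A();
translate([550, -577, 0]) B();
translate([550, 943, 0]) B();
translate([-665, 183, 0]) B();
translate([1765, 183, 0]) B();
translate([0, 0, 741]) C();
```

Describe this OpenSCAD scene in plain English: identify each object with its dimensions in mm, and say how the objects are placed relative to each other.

A is a rectangular dining table. The top is 1445×623×27 mm with its upper surface at z = 741 mm. It stands on four round legs of 46 mm diameter, each leg's bounding box inset 28 mm from the nearest pair of top edges, running from the floor to the underside of the top.

B is a four-legged stool. The seat is 345×257 mm, 27 mm thick, top at z = 432 mm. It stands on four square legs, each 48×48 mm in cross-section, from z = 0 to the seat underside, each flush with a corner of the seat. Four stretchers, 48 mm wide and 19 mm tall, connect adjacent legs with their undersides at z = 139 mm, each running between the inner faces of the legs it joins and aligned with the legs' outer faces on the other axis.

C is a rectangular picture frame lying in the x–z plane (depth along y). The opening is 206 mm wide (x) by 527 mm tall (z), surrounded by a border 36 mm wide on all four sides. The frame is 15 mm deep and is made of two full-height vertical stiles with two horizontal rails fitted between them.

Four stools sit around the table at the −y, +y, −x, +x sides. The picture frame is on top of the table.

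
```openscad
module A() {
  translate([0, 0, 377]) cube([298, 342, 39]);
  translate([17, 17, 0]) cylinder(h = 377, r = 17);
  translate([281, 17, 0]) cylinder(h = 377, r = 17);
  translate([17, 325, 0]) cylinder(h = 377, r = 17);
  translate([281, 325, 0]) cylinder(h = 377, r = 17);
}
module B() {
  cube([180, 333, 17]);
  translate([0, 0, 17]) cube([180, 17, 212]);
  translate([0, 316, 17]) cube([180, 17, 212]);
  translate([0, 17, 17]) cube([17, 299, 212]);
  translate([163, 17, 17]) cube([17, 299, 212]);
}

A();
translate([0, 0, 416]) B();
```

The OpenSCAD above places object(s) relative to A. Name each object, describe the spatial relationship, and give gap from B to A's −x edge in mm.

The open box's min-x is at 0; the stool's min-x is 0; gap = 0 mm.

A is a stool. B is an open box. The open box is on top of the stool. The gap from the open box to the stool's −x edge is 0 mm.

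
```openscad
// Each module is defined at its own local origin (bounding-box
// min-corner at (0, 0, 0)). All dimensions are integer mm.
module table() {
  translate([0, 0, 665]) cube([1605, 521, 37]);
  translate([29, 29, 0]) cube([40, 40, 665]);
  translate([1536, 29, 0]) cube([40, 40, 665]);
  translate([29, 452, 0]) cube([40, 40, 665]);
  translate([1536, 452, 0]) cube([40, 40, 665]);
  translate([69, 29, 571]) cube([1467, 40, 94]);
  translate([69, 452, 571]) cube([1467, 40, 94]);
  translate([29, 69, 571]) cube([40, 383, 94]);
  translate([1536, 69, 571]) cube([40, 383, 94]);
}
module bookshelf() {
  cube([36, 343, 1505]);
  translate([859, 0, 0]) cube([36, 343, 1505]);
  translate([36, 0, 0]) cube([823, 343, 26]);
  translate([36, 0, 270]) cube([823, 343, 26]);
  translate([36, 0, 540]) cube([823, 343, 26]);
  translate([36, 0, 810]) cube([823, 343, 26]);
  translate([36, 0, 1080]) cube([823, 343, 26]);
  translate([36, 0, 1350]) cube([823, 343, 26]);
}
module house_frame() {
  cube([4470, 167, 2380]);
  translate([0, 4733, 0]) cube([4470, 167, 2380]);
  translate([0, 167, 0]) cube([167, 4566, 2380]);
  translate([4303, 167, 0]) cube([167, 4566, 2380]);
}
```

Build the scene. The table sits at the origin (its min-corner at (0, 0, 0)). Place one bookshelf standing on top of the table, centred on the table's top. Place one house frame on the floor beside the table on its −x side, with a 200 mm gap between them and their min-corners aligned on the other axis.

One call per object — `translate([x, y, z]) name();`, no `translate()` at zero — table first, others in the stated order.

table();
translate([355, 89, 702]) bookshelf();
translate([-4670, 0, 0]) house_frame();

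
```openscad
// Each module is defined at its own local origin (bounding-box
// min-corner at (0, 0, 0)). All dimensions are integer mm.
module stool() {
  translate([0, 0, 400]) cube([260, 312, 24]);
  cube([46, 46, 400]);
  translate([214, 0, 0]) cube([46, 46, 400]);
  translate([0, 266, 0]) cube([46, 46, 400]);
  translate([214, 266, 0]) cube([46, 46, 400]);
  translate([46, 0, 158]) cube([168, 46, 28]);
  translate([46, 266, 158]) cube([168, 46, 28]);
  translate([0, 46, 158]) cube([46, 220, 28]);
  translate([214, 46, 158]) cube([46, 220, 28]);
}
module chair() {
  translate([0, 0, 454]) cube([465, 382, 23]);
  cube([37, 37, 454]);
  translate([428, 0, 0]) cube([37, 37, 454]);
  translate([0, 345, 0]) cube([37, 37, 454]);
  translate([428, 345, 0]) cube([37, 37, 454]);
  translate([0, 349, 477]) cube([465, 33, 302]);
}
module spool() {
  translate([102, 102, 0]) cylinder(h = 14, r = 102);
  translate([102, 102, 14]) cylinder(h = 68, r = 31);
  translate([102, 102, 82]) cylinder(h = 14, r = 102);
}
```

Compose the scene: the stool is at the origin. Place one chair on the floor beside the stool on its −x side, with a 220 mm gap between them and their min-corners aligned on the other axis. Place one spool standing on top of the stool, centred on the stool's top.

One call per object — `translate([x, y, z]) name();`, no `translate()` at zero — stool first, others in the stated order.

stool();
translate([-685, 0, 0]) chair();
translate([28, 54, 424]) spool();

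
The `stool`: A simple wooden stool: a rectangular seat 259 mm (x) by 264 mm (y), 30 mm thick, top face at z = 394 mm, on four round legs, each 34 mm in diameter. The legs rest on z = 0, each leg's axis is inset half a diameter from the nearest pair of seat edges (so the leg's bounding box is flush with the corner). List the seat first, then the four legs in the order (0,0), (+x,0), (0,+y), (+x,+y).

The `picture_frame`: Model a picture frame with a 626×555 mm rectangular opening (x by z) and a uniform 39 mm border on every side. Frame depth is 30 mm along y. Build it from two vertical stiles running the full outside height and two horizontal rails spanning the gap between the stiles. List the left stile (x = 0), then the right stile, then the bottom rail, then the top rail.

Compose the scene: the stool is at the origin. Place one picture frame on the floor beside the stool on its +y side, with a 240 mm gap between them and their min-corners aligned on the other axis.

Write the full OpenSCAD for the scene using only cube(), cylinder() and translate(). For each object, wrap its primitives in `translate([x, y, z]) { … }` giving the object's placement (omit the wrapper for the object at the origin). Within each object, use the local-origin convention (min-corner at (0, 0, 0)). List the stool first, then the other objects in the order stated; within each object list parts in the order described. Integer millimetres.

translate([0, 0, 364]) cube([259, 264, 30]);
translate([17, 17, 0]) cylinder(h = 364, r = 17);
translate([242, 17, 0]) cylinder(h = 364, r = 17);
translate([17, 247, 0]) cylinder(h = 364, r = 17);
translate([242, 247, 0]) cylinder(h = 364, r = 17);
translate([0, 504, 0]) {
  cube([39, 30, 633]);
  translate([665, 0, 0]) cube([39, 30, 633]);
  translate([39, 0, 0]) cube([626, 30, 39]);
  translate([39, 0, 594]) cube([626, 30, 39]);
}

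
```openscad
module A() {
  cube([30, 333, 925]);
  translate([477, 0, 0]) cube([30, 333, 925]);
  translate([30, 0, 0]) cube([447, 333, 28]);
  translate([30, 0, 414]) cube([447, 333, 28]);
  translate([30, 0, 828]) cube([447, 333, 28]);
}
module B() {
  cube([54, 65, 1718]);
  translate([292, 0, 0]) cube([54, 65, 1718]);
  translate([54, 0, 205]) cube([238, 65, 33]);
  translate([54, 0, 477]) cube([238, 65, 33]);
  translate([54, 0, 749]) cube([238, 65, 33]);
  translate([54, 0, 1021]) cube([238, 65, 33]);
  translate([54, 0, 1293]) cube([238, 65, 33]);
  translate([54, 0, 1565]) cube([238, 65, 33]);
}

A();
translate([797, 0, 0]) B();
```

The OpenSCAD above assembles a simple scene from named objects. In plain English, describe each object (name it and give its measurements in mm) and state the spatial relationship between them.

A is an open bookshelf. Two side panels, each 30 mm thick, 333 mm deep and 925 mm tall, stand 507 mm apart (outside-to-outside). Between them sit 3 shelves, each 28 mm thick and 333 mm deep, spanning the full gap between the sides. The bottom shelf rests on the floor (its underside at z = 0) and the clear gap between one shelf's top and the next shelf's underside is 386 mm.

B is a straight ladder. Two 54×65 mm vertical rails, 1718 mm tall, stand 346 mm apart (outside-to-outside) with their front faces coplanar on the −y side. 6 rungs, each 65 mm deep and 33 mm tall, span between the inner faces of the rails, front faces flush with the rails. The lowest rung's underside is at z = 205 mm and rungs are spaced 272 mm apart (underside to underside).

The ladder is on the floor beside the bookshelf on its +x side.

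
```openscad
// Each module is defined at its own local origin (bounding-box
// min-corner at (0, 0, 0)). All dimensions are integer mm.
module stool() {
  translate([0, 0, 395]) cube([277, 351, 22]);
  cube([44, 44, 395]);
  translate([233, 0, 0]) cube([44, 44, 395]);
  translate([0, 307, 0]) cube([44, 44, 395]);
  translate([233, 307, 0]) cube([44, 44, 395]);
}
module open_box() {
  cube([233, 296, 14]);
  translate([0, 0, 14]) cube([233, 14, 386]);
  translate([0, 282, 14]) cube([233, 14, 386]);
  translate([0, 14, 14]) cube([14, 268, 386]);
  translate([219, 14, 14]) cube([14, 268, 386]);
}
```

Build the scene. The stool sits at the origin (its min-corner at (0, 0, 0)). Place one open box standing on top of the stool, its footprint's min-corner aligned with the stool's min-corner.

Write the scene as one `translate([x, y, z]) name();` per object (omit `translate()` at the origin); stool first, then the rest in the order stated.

stool();
translate([0, 0, 417]) open_box();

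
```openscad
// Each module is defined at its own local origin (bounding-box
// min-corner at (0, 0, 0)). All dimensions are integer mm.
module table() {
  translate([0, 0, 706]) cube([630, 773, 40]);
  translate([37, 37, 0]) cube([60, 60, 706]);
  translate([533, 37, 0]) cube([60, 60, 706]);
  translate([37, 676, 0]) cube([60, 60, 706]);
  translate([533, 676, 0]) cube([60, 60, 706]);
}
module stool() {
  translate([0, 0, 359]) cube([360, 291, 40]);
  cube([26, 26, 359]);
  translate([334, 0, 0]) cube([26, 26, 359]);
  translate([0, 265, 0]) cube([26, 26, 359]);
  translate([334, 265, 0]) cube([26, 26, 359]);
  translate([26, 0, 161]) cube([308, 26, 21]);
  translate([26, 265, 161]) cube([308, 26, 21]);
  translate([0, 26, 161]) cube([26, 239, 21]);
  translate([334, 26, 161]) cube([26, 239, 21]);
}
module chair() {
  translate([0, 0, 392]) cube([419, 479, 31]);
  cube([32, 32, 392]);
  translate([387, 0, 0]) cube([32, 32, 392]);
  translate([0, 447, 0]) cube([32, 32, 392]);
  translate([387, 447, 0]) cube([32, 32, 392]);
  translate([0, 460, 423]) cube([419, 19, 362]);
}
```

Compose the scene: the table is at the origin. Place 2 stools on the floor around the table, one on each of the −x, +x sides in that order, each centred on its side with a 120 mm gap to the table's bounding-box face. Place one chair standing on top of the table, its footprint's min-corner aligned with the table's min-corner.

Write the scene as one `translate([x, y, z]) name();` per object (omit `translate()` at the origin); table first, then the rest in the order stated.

table();
translate([-480, 241, 0]) stool();
translate([750, 241, 0]) stool();
translate([0, 0, 746]) chair();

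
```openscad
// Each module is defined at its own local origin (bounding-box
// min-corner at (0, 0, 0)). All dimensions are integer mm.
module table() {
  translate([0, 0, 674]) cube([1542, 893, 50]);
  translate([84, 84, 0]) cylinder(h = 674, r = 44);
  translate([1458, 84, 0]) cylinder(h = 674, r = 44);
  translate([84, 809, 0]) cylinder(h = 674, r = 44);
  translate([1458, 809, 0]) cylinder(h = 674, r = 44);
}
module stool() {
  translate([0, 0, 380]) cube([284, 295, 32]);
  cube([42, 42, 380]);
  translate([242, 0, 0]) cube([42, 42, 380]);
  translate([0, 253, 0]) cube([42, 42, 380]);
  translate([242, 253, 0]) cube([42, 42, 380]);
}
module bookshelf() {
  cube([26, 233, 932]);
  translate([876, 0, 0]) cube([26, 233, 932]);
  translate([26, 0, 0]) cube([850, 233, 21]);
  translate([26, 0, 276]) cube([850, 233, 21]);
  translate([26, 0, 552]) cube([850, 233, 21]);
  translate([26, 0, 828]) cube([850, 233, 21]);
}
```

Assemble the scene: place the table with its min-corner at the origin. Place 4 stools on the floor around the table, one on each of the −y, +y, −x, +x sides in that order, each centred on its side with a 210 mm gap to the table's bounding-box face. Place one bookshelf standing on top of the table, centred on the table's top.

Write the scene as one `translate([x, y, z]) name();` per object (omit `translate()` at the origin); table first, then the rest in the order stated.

table();
translate([629, -505, 0]) stool();
translate([629, 1103, 0]) stool();
translate([-494, 299, 0]) stool();
translate([1752, 299, 0]) stool();
translate([320, 330, 724]) bookshelf();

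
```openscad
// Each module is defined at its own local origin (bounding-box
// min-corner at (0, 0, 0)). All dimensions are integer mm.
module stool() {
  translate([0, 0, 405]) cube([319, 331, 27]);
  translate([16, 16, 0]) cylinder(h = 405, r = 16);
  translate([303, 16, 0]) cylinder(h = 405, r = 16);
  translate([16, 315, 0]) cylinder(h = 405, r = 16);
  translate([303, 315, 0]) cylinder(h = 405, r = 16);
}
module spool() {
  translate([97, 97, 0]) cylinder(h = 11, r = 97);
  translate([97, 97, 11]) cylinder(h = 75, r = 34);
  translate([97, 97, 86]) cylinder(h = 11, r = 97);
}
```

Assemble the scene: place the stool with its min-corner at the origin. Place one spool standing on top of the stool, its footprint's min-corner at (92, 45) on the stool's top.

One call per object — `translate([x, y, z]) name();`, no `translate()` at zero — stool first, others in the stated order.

stool();
translate([92, 45, 432]) spool();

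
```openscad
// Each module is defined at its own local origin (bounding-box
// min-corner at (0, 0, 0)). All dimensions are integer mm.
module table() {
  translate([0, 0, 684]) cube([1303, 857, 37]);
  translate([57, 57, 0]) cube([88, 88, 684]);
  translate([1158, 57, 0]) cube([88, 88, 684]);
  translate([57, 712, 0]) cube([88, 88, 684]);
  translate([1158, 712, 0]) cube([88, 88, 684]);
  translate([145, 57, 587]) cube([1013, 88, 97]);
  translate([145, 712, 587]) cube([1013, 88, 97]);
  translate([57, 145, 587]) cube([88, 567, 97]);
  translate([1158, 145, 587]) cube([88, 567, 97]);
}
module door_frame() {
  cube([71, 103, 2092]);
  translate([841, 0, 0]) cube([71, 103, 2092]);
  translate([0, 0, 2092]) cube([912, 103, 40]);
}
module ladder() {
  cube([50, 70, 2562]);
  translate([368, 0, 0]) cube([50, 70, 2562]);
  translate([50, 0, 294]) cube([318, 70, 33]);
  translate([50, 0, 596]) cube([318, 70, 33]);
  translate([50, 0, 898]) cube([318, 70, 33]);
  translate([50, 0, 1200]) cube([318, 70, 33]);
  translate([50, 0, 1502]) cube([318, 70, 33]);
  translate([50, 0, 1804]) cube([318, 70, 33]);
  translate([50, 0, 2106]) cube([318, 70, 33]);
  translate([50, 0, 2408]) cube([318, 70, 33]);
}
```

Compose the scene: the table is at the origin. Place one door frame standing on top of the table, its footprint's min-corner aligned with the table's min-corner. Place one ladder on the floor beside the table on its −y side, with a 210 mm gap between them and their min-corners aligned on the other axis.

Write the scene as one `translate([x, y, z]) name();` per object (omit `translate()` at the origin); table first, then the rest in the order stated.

table();
translate([0, 0, 721]) door_frame();
translate([0, -280, 0]) ladder();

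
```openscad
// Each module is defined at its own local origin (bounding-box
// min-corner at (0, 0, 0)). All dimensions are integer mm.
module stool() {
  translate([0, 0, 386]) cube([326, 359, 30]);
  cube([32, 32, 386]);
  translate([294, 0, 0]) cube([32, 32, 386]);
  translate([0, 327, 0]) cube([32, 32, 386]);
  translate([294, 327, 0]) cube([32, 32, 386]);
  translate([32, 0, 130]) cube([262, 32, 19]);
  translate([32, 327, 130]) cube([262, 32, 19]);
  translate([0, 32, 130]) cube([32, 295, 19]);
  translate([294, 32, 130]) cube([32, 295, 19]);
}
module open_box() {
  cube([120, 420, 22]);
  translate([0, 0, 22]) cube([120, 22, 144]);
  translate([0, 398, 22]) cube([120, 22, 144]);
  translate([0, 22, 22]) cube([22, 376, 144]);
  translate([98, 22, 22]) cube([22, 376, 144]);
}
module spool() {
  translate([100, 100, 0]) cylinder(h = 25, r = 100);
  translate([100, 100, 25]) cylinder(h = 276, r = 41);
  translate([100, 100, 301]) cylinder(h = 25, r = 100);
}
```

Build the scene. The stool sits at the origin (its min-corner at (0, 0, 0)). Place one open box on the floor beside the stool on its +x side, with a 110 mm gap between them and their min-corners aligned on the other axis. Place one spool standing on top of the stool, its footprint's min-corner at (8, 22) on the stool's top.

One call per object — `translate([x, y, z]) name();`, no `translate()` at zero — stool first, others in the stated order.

stool();
translate([436, 0, 0]) open_box();
translate([8, 22, 416]) spool();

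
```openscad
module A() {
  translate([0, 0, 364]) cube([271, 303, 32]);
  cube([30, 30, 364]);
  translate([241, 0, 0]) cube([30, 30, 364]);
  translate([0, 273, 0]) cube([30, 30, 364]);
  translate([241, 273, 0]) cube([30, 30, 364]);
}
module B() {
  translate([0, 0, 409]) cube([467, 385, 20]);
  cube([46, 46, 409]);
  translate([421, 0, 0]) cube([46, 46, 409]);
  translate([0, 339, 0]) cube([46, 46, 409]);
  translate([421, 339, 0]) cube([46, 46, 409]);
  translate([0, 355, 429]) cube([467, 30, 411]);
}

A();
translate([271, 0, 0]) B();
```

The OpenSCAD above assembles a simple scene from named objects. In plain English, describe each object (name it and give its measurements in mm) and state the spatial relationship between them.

A is a four-legged stool. The seat is a 271×303×32 mm slab whose top surface is at z = 396 mm; four square legs, each 30×30 mm in cross-section, run from the floor (z = 0) to the underside of the seat, each flush with a corner of the seat.

B is a chair. The seat is a 467×385×20 mm slab with its top at z = 429 mm, on four 46×46 mm corner legs (flush with the seat edges, standing on z = 0). A flat backrest 30 mm thick, 411 mm tall, spans the full seat width and rises from the seat top along its +y edge, rear face flush with the rear of the seat.

The chair is against the stool's +x side, with their −y faces flush.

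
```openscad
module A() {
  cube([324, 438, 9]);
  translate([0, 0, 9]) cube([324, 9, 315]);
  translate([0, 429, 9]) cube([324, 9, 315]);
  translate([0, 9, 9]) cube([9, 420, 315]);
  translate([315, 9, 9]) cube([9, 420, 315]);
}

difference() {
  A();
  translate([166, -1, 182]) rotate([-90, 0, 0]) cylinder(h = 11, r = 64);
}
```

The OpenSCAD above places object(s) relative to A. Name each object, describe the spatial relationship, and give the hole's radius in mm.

The subtracted cylinder has r = 64 mm.

A is an open box. The open box has a circular hole through its front wall. The hole's radius is 64 mm.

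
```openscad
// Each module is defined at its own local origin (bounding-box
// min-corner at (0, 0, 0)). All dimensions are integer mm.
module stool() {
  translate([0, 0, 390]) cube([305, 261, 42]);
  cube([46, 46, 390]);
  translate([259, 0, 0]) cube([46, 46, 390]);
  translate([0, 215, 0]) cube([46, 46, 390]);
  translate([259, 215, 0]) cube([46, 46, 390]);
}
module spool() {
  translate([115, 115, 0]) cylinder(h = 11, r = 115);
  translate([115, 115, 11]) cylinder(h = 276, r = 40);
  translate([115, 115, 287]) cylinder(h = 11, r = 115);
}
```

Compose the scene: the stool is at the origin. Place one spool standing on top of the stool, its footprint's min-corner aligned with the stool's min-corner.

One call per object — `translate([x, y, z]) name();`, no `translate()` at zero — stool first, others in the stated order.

stool();
translate([0, 0, 432]) spool();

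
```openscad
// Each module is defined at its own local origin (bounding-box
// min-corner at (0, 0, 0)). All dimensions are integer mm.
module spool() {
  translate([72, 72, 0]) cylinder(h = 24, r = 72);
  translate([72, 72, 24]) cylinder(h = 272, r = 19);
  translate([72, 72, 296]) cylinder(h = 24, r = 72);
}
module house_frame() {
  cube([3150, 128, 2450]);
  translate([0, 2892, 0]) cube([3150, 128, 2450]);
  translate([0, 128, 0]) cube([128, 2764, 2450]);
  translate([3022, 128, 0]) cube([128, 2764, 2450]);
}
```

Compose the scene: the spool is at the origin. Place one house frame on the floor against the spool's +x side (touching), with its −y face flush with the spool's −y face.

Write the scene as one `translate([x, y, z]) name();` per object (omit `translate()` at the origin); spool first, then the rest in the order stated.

spool();
translate([144, 0, 0]) house_frame();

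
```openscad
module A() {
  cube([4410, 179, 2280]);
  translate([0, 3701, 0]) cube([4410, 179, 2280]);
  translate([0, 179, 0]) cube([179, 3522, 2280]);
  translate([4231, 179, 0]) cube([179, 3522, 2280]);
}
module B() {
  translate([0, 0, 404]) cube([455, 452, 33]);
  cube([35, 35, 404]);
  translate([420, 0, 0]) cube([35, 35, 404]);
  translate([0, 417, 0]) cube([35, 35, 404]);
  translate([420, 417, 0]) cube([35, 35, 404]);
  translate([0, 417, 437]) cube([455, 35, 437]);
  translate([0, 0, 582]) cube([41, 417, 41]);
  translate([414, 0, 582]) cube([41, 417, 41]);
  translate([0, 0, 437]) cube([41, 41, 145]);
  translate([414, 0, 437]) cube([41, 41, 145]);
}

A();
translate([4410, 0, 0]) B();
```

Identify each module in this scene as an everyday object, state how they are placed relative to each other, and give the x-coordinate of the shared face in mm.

The house frame's +x face and the chair's −x face are both at x = 4410 mm.

A is a house frame. B is a chair. The chair is against the house frame's +x side, with their −y faces flush. The x-coordinate of the shared face is 4410 mm.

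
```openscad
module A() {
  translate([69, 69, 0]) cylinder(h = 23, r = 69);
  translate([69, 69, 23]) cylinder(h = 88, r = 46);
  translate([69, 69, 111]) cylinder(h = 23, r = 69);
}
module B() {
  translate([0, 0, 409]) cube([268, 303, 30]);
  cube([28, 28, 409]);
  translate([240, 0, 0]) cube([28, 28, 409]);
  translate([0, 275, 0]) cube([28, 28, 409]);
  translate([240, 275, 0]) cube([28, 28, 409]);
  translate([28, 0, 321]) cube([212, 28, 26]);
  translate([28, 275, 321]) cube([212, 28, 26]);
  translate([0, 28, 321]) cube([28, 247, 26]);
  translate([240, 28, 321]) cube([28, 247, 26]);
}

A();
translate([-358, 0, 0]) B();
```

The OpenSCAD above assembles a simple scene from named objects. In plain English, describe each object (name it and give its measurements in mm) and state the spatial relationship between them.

A is a spool: two coaxial disc flanges of radius 69 mm and thickness 23 mm, joined by a core cylinder of radius 46 mm and height 88 mm. The lower flange rests on z = 0 and the three cylinders share a vertical axis.

B is a four-legged stool. The seat is 268×303 mm, 30 mm thick, top at z = 439 mm. It stands on four square legs, each 28×28 mm in cross-section, from z = 0 to the seat underside, each flush with a corner of the seat. Four stretchers, 28 mm wide and 26 mm tall, connect adjacent legs with their undersides at z = 321 mm, each running between the inner faces of the legs it joins and aligned with the legs' outer faces on the other axis.

The stool is on the floor beside the spool on its −x side.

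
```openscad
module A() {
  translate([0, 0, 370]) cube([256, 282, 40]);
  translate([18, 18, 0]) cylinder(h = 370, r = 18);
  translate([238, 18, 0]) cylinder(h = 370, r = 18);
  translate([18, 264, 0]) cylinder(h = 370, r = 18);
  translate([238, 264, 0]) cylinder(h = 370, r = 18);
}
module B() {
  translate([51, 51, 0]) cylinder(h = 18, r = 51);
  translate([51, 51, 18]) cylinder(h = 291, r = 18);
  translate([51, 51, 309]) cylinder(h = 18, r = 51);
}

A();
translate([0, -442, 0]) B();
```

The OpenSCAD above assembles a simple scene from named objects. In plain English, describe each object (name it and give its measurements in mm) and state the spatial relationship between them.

A is a four-legged stool. The seat is a 256×282×40 mm slab whose top surface is at z = 410 mm; four round legs, each 36 mm in diameter, run from the floor (z = 0) to the underside of the seat, each leg's axis is inset half a diameter from the nearest pair of seat edges (so the leg's bounding box is flush with the corner).

B is a spool: two coaxial disc flanges of radius 51 mm and thickness 18 mm, joined by a core cylinder of radius 18 mm and height 291 mm. The lower flange rests on z = 0 and the three cylinders share a vertical axis.

The spool is on the floor beside the stool on its −y side.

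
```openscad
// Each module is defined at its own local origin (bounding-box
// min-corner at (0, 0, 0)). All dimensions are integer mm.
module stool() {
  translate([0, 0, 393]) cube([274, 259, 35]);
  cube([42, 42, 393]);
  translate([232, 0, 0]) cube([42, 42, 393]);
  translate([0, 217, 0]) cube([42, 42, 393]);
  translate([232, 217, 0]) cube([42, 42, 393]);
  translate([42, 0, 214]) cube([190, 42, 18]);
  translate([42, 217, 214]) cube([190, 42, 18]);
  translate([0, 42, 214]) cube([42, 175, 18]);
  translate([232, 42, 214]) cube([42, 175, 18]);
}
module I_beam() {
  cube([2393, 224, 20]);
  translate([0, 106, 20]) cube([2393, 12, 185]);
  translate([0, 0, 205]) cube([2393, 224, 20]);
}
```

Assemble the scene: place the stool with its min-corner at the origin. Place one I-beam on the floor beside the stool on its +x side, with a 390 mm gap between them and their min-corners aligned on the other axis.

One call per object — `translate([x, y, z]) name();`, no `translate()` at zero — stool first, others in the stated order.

stool();
translate([664, 0, 0]) I_beam();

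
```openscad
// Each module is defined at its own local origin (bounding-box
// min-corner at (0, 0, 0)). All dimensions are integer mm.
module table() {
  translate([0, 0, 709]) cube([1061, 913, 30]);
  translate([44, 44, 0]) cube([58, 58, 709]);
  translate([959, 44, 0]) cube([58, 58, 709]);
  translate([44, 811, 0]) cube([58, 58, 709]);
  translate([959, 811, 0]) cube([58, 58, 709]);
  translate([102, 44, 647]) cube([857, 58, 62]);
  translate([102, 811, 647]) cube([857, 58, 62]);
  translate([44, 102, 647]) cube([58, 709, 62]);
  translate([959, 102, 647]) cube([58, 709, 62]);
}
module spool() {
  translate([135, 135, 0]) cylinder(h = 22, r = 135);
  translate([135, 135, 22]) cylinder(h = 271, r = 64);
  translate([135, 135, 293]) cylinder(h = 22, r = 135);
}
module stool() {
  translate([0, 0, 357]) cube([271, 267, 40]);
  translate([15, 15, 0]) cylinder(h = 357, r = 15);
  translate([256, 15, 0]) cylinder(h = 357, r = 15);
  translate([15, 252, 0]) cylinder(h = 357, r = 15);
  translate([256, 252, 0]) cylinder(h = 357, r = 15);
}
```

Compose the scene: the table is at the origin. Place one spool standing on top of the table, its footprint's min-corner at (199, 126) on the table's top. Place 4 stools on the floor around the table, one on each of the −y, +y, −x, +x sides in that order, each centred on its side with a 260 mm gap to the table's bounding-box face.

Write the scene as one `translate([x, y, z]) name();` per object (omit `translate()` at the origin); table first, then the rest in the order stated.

table();
translate([199, 126, 739]) spool();
translate([395, -527, 0]) stool();
translate([395, 1173, 0]) stool();
translate([-531, 323, 0]) stool();
translate([1321, 323, 0]) stool();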